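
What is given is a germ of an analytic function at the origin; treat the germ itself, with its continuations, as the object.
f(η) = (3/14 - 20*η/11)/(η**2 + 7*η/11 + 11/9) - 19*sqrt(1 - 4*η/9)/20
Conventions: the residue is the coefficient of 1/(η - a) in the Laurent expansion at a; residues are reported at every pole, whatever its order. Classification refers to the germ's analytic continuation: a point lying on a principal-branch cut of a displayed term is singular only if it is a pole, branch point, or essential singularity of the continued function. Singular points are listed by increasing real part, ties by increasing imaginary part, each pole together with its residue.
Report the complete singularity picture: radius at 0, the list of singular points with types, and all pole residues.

Denominator factor (η**2 + 7*η/11 + 11/9): discriminant -4883/1089, complex-conjugate roots (-7/22) + ((1/66)*sqrt(4883))*i and (-7/22) - ((1/66)*sqrt(4883))*i; poles of order 1, moduli (1/3)*sqrt(11) and (1/3)*sqrt(11).
Branch term (-19/20)*sqrt(1 - η/(9/4)): its argument vanishes at η = 9/4, a square-root branch point, modulus 9/4.
The radius of convergence is the smallest modulus among the singular points: (1/3)*sqrt(11).
The branch term is analytic at (-7/22) - ((1/66)*sqrt(4883))*i and contributes nothing to the residue; only the rational part matters.
The factor η**2 + 7*η/11 + 11/9 splits as (η - a)(η - a') with a = (-7/22) - ((1/66)*sqrt(4883))*i, a' = (-7/22) + ((1/66)*sqrt(4883))*i. At the order-1 pole a set g(η) = (η - a)*(rational part) = [3/14 - 20*η/11] / (η - a').
Simple pole: residue = g(a) at a = (-7/22) - ((1/66)*sqrt(4883))*i, which is (-10/11) + ((4029/751982)*sqrt(4883))*i.
The branch term is analytic at (-7/22) + ((1/66)*sqrt(4883))*i and contributes nothing to the residue; only the rational part matters.
The factor η**2 + 7*η/11 + 11/9 splits as (η - a)(η - a') with a = (-7/22) + ((1/66)*sqrt(4883))*i, a' = (-7/22) - ((1/66)*sqrt(4883))*i. At the order-1 pole a set g(η) = (η - a)*(rational part) = [3/14 - 20*η/11] / (η - a').
Simple pole: residue = g(a) at a = (-7/22) + ((1/66)*sqrt(4883))*i, which is (-10/11) - ((4029/751982)*sqrt(4883))*i.
List the singular points by increasing real part (a conjugate pair: the negative imaginary part first).

Radius of convergence at 0: (1/3)*sqrt(11).
At (-7/22) - ((1/66)*sqrt(4883))*i: a pole of order 1; residue (-10/11) + ((4029/751982)*sqrt(4883))*i.
At (-7/22) + ((1/66)*sqrt(4883))*i: a pole of order 1; residue (-10/11) - ((4029/751982)*sqrt(4883))*i.
At 9/4: an algebraic (square-root) branch point.


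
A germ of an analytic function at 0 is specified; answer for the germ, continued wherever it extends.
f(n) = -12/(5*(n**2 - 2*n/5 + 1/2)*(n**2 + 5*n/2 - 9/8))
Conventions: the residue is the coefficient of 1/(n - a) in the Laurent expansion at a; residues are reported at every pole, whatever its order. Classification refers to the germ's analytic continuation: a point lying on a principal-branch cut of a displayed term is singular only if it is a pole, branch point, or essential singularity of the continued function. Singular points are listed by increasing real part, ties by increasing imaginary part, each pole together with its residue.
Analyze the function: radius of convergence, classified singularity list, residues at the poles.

Denominator factor (n**2 - 2*n/5 + 1/2): discriminant -46/25, complex-conjugate roots (1/5) + ((1/10)*sqrt(46))*i and (1/5) - ((1/10)*sqrt(46))*i; poles of order 1, moduli (1/2)*sqrt(2) and (1/2)*sqrt(2).
Denominator factor (n**2 + 5*n/2 - 9/8): discriminant 43/4, real irrational roots -5/4 + (1/4)*sqrt(43) and -5/4 - (1/4)*sqrt(43); poles of order 1, moduli -5/4 + (1/4)*sqrt(43) and 5/4 + (1/4)*sqrt(43).
The radius of convergence is the smallest modulus among the singular points: -5/4 + (1/4)*sqrt(43).
The factor n**2 + 5*n/2 - 9/8 splits as (n - a)(n - a') with a = -5/4 - (1/4)*sqrt(43), a' = -5/4 + (1/4)*sqrt(43). At the order-1 pole a set g(n) = (n - a)*f(n) = [-12/(5*(n**2 - 2*n/5 + 1/2))] / (n - a').
Simple pole: residue = g(a) at a = -5/4 - (1/4)*sqrt(43), which is -5568/7937 + (40320/341291)*sqrt(43).
The factor n**2 - 2*n/5 + 1/2 splits as (n - a)(n - a') with a = (1/5) - ((1/10)*sqrt(46))*i, a' = (1/5) + ((1/10)*sqrt(46))*i. At the order-1 pole a set g(n) = (n - a)*f(n) = [-12/(5*(n**2 + 5*n/2 - 9/8))] / (n - a').
Simple pole: residue = g(a) at a = (1/5) - ((1/10)*sqrt(46))*i, which is (5568/7937) + ((10032/182551)*sqrt(46))*i.
The factor n**2 - 2*n/5 + 1/2 splits as (n - a)(n - a') with a = (1/5) + ((1/10)*sqrt(46))*i, a' = (1/5) - ((1/10)*sqrt(46))*i. At the order-1 pole a set g(n) = (n - a)*f(n) = [-12/(5*(n**2 + 5*n/2 - 9/8))] / (n - a').
Simple pole: residue = g(a) at a = (1/5) + ((1/10)*sqrt(46))*i, which is (5568/7937) - ((10032/182551)*sqrt(46))*i.
The factor n**2 + 5*n/2 - 9/8 splits as (n - a)(n - a') with a = -5/4 + (1/4)*sqrt(43), a' = -5/4 - (1/4)*sqrt(43). At the order-1 pole a set g(n) = (n - a)*f(n) = [-12/(5*(n**2 - 2*n/5 + 1/2))] / (n - a').
Simple pole: residue = g(a) at a = -5/4 + (1/4)*sqrt(43), which is -5568/7937 - (40320/341291)*sqrt(43).
List the singular points by increasing real part (a conjugate pair: the negative imaginary part first).

Radius of convergence at 0: -5/4 + (1/4)*sqrt(43).
At -5/4 - (1/4)*sqrt(43): a pole of order 1; residue -5568/7937 + (40320/341291)*sqrt(43).
At (1/5) - ((1/10)*sqrt(46))*i: a pole of order 1; residue (5568/7937) + ((10032/182551)*sqrt(46))*i.
At (1/5) + ((1/10)*sqrt(46))*i: a pole of order 1; residue (5568/7937) - ((10032/182551)*sqrt(46))*i.
At -5/4 + (1/4)*sqrt(43): a pole of order 1; residue -5568/7937 - (40320/341291)*sqrt(43).


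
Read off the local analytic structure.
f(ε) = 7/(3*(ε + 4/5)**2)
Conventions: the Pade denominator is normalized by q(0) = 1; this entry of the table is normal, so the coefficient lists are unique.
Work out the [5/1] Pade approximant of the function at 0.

Taylor coefficients needed (expand at 0): a_0 = 175/48, a_1 = -875/96, a_2 = 4375/256, a_3 = -21875/768, a_4 = 546875/12288, a_5 = -546875/8192, a_6 = 19140625/196608.
Write the denominator as Q(ε) = 1 + q1*ε. Requiring Q*f - P = O(ε^7) with deg P <= 5 kills the coefficients of ε^6..ε^6 in Q*f:
  ε^6: a_6 + q1*a_5 = 0, i.e. 19140625/196608 + (-546875/8192)*q1 = 0.
Solving this linear system: q1 = 35/24.
The numerator is Q*f truncated at degree 5: P0 = a_0 = 175/48; P1 = a_1 + q1*a_0 = -4375/1152; P2 = a_2 + q1*a_1 = 4375/1152; P3 = a_3 + q1*a_2 = -21875/6144; P4 = a_4 + q1*a_3 = 109375/36864; P5 = a_5 + q1*a_4 = -546875/294912.

The Pade approximant has numerator coefficients [175/48, -4375/1152, 4375/1152, -21875/6144, 109375/36864, -546875/294912]; denominator coefficients [1, 35/24].


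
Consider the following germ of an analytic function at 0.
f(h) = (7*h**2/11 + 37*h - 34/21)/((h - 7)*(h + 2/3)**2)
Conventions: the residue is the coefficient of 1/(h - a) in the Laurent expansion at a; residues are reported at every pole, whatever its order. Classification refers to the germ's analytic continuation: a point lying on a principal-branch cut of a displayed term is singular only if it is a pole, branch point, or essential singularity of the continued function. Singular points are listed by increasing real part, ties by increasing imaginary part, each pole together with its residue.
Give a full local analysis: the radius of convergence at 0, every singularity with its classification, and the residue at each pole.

Denominator factor (h + 2/3)^2: pole of order 2 at -2/3, modulus 2/3.
Denominator factor (h - 7): pole of order 1 at 7, modulus 7.
The radius of convergence is the smallest modulus among the singular points: 2/3.
At the order-2 pole -2/3 set g(h) = (h - (-2/3))^2*f(h) = (7*h**2/11 + 37*h - 34/21)/(h - 7).
Order-2 pole: residue = g'(a); g'(-2/3) = -15823/3703, so the residue is -15823/3703.
At the order-1 pole 7 set g(h) = (h - (7))*f(h) = (7*h**2/11 + 37*h - 34/21)/(h + 2/3)**2.
Simple pole: residue = g(a) at a = 7, which is 199974/40733.
List the singular points by increasing real part (a conjugate pair: the negative imaginary part first).

Radius of convergence at 0: 2/3.
At -2/3: a pole of order 2; residue -15823/3703.
At 7: a pole of order 1; residue 199974/40733.


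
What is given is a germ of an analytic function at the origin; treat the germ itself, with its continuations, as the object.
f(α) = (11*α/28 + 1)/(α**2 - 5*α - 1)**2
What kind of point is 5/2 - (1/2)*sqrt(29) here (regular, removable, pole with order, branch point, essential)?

The denominator factor α**2 - 5*α - 1 vanishes at 5/2 - (1/2)*sqrt(29) and appears to the power 2; the numerator there equals 111/56 - (11/56)*sqrt(29), nonzero, and no other factor vanishes.
Hence a pole whose order is the multiplicity, 2.

The point is a pole of order 2.


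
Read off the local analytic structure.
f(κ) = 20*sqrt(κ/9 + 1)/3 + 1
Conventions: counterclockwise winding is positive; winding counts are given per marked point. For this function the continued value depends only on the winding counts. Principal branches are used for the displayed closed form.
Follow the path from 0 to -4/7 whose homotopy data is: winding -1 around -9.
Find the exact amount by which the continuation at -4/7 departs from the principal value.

The rational part is single-valued and drops out of the difference; each branch term changes only by its own monodromy.
(20/3)*sqrt(1 - κ/(-9)): winding -1 is odd, the square root flips sign, contributing -2*(20/3)*sqrt(1 - (-4/7)/(-9)) = -2*(20/3)*sqrt(59/63) = -(40/63)*sqrt(413).
Summing the contributions at κ = -4/7 gives -(40/63)*sqrt(413).

Continued minus principal equals -(40/63)*sqrt(413).


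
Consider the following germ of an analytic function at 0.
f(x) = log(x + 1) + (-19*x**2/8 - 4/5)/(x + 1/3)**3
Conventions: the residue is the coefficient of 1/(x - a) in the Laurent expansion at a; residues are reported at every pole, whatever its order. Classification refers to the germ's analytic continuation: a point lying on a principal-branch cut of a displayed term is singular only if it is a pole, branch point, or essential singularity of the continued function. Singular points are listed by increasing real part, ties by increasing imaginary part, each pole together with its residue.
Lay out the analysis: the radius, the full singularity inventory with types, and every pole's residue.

Denominator factor (x + 1/3)^3: pole of order 3 at -1/3, modulus 1/3.
Branch term (1)*log(1 - x/(-1)): its argument vanishes at x = -1, a logarithmic branch point, modulus 1.
The radius of convergence is the smallest modulus among the singular points: 1/3.
The branch term is analytic at -1/3 and contributes nothing to the residue; only the rational part matters.
At the order-3 pole -1/3 set g(x) = (x - (-1/3))^3*(rational part) = -19*x**2/8 - 4/5.
Order-3 pole: residue = g''(a)/2; g''(-1/3) = -19/4, so the residue is -19/8.
List the singular points by increasing real part (a conjugate pair: the negative imaginary part first).

Radius of convergence at 0: 1/3.
At -1: a logarithmic branch point.
At -1/3: a pole of order 3; residue -19/8.


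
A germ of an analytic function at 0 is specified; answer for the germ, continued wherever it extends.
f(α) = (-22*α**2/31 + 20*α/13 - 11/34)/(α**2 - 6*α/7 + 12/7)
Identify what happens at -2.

Denominator factors: α**2 - 6*α/7 + 12/7 = 52/7 at α = -2 — none vanishes.
So the germ continues analytically to -2.

The point is a regular point.


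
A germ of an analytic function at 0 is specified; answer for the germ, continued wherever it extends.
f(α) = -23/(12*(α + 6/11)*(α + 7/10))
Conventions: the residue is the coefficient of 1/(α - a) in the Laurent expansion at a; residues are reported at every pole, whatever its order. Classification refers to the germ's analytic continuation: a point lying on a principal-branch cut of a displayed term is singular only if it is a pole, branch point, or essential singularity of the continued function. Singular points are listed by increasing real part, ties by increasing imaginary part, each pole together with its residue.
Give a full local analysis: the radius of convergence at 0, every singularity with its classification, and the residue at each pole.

Radius of convergence at 0: 6/11.
At -7/10: a pole of order 1; residue 1265/102.
At -6/11: a pole of order 1; residue -1265/102.

Denominator factor (α + 7/10): pole of order 1 at -7/10, modulus 7/10.
Denominator factor (α + 6/11): pole of order 1 at -6/11, modulus 6/11.
The radius of convergence is the smallest modulus among the singular points: 6/11.
At the order-1 pole -7/10 set g(α) = (α - (-7/10))*f(α) = -23/(12*(α + 6/11)).
Simple pole: residue = g(a) at a = -7/10, which is 1265/102.
At the order-1 pole -6/11 set g(α) = (α - (-6/11))*f(α) = -23/(12*(α + 7/10)).
Simple pole: residue = g(a) at a = -6/11, which is -1265/102.
List the singular points by increasing real part (a conjugate pair: the negative imaginary part first).


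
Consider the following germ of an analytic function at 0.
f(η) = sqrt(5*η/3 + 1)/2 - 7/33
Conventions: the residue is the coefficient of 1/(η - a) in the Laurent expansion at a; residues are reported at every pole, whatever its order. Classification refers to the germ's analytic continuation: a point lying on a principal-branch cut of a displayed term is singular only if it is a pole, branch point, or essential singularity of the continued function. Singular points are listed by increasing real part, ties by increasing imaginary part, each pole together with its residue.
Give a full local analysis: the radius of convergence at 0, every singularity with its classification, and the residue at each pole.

Branch term (1/2)*sqrt(1 - η/(-3/5)): its argument vanishes at η = -3/5, a square-root branch point, modulus 3/5.
The radius of convergence is the smallest modulus among the singular points: 3/5.

Radius of convergence at 0: 3/5.
At -3/5: an algebraic (square-root) branch point.


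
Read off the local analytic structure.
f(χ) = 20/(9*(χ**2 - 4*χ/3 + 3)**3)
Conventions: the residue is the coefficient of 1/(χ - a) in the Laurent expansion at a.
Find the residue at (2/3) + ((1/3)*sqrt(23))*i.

The factor χ**2 - 4*χ/3 + 3 splits as (χ - a)(χ - a') with a = (2/3) + ((1/3)*sqrt(23))*i, a' = (2/3) - ((1/3)*sqrt(23))*i. At the order-3 pole a set g(χ) = (χ - a)^3*f(χ) = [20/9] / (χ - a')^3.
Order-3 pole: residue = g''(a)/2; g''((2/3) + ((1/3)*sqrt(23))*i) = -((405/24334)*sqrt(23))*i, so the residue is -((405/48668)*sqrt(23))*i.

The residue is -((405/48668)*sqrt(23))*i.


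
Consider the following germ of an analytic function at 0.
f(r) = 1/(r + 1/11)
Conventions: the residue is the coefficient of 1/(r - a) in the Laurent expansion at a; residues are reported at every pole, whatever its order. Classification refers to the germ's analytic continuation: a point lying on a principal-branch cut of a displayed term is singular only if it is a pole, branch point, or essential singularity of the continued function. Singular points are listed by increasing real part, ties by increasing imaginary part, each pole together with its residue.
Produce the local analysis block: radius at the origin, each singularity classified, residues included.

Denominator factor (r + 1/11): pole of order 1 at -1/11, modulus 1/11.
The radius of convergence is the smallest modulus among the singular points: 1/11.
At the order-1 pole -1/11 set g(r) = (r - (-1/11))*f(r) = 1.
Simple pole: residue = g(a) at a = -1/11, which is 1.

Radius of convergence at 0: 1/11.
At -1/11: a pole of order 1; residue 1.


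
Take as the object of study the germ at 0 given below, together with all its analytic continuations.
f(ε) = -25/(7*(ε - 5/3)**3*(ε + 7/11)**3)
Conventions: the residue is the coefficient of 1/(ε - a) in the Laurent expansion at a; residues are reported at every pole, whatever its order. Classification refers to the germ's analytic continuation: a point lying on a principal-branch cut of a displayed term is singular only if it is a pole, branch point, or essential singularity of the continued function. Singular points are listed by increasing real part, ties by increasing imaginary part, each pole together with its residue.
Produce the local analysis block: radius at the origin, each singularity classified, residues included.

Denominator factor (ε + 7/11)^3: pole of order 3 at -7/11, modulus 7/11.
Denominator factor (ε - 5/3)^3: pole of order 3 at 5/3, modulus 5/3.
The radius of convergence is the smallest modulus among the singular points: 7/11.
At the order-3 pole -7/11 set g(ε) = (ε - (-7/11))^3*f(ε) = -25/(7*(ε - 5/3)**3).
Order-3 pole: residue = g''(a)/2; g''(-7/11) = 2935154475/4437169408, so the residue is 2935154475/8874338816.
At the order-3 pole 5/3 set g(ε) = (ε - (5/3))^3*f(ε) = -25/(7*(ε + 7/11)**3).
Order-3 pole: residue = g''(a)/2; g''(5/3) = -2935154475/4437169408, so the residue is -2935154475/8874338816.
List the singular points by increasing real part (a conjugate pair: the negative imaginary part first).

Radius of convergence at 0: 7/11.
At -7/11: a pole of order 3; residue 2935154475/8874338816.
At 5/3: a pole of order 3; residue -2935154475/8874338816.


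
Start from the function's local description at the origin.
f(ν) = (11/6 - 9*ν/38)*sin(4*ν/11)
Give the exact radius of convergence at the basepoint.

The factor sin(4*ν/11) is entire and contributes no finite singular point.
The polynomial part has no poles.
No finite singular points: the Taylor series at 0 converges everywhere.

The radius of convergence is infinite.


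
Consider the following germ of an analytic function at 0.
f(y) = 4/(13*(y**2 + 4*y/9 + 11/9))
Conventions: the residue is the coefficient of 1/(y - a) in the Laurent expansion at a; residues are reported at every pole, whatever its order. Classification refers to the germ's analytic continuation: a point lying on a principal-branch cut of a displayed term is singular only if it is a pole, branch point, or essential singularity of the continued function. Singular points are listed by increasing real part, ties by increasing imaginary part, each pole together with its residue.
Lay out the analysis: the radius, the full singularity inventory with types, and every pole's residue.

Radius of convergence at 0: (1/3)*sqrt(11).
At (-2/9) - ((1/9)*sqrt(95))*i: a pole of order 1; residue ((18/1235)*sqrt(95))*i.
At (-2/9) + ((1/9)*sqrt(95))*i: a pole of order 1; residue -((18/1235)*sqrt(95))*i.

Denominator factor (y**2 + 4*y/9 + 11/9): discriminant -380/81, complex-conjugate roots (-2/9) + ((1/9)*sqrt(95))*i and (-2/9) - ((1/9)*sqrt(95))*i; poles of order 1, moduli (1/3)*sqrt(11) and (1/3)*sqrt(11).
The radius of convergence is the smallest modulus among the singular points: (1/3)*sqrt(11).
The factor y**2 + 4*y/9 + 11/9 splits as (y - a)(y - a') with a = (-2/9) - ((1/9)*sqrt(95))*i, a' = (-2/9) + ((1/9)*sqrt(95))*i. At the order-1 pole a set g(y) = (y - a)*f(y) = [4/13] / (y - a').
Simple pole: residue = g(a) at a = (-2/9) - ((1/9)*sqrt(95))*i, which is ((18/1235)*sqrt(95))*i.
The factor y**2 + 4*y/9 + 11/9 splits as (y - a)(y - a') with a = (-2/9) + ((1/9)*sqrt(95))*i, a' = (-2/9) - ((1/9)*sqrt(95))*i. At the order-1 pole a set g(y) = (y - a)*f(y) = [4/13] / (y - a').
Simple pole: residue = g(a) at a = (-2/9) + ((1/9)*sqrt(95))*i, which is -((18/1235)*sqrt(95))*i.
List the singular points by increasing real part (a conjugate pair: the negative imaginary part first).


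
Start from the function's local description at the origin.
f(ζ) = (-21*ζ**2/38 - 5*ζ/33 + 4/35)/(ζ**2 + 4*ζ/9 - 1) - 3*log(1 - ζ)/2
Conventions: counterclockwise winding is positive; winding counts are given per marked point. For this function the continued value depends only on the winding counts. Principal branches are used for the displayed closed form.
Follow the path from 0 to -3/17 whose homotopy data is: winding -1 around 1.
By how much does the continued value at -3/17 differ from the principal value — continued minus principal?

The rational part is single-valued and drops out of the difference; each branch term changes only by its own monodromy.
(-3/2)*log(1 - ζ/(1)): each positive loop around 1 adds 2*pi*i to the log, so winding -1 contributes (-3/2)*(-1)*2*pi*i = (3)*pi*i.
Summing the contributions at ζ = -3/17 gives (3)*pi*i.

Continued minus principal equals (3)*pi*i.


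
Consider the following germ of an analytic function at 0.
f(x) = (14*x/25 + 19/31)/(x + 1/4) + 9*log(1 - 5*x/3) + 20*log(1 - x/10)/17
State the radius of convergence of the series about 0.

Denominator factor (x + 1/4): pole of order 1 at -1/4, modulus 1/4.
Branch term (20/17)*log(1 - x/(10)): its argument vanishes at x = 10, a logarithmic branch point, modulus 10.
Branch term (9)*log(1 - x/(3/5)): its argument vanishes at x = 3/5, a logarithmic branch point, modulus 3/5.
The radius of convergence is the smallest modulus among the singular points: 1/4.

The radius of convergence is 1/4.


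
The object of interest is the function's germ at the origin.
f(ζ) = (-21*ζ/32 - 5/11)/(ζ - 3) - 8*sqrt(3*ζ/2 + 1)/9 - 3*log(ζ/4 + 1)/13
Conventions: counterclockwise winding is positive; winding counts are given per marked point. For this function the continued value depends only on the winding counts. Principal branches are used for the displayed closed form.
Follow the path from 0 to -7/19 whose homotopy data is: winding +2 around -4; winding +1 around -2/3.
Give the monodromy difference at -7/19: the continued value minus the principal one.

The rational part is single-valued and drops out of the difference; each branch term changes only by its own monodromy.
(-3/13)*log(1 - ζ/(-4)): each positive loop around -4 adds 2*pi*i to the log, so winding +2 contributes (-3/13)*(2)*2*pi*i = -(12/13)*pi*i.
(-8/9)*sqrt(1 - ζ/(-2/3)): winding +1 is odd, the square root flips sign, contributing -2*(-8/9)*sqrt(1 - (-7/19)/(-2/3)) = -2*(-8/9)*sqrt(17/38) = (8/171)*sqrt(646).
Summing the contributions at ζ = -7/19 gives ((8/171)*sqrt(646)) - ((12/13)*pi)*i.

Continued minus principal equals ((8/171)*sqrt(646)) - ((12/13)*pi)*i.


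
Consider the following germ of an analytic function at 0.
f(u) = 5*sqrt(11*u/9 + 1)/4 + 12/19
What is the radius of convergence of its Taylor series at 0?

Branch term (5/4)*sqrt(1 - u/(-9/11)): its argument vanishes at u = -9/11, a square-root branch point, modulus 9/11.
The radius of convergence is the smallest modulus among the singular points: 9/11.

The radius of convergence is 9/11.


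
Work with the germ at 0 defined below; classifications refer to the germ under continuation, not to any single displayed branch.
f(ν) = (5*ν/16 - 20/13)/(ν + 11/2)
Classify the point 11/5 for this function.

Denominator factors: ν + 11/2 = 77/10 at ν = 11/5 — none vanishes.
So the germ continues analytically to 11/5.

The point is a regular point.


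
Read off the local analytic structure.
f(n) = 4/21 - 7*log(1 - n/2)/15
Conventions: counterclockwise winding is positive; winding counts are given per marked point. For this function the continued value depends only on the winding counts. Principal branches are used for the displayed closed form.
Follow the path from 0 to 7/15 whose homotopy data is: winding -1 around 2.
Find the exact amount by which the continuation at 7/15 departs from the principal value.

The rational part is single-valued and drops out of the difference; each branch term changes only by its own monodromy.
(-7/15)*log(1 - n/(2)): each positive loop around 2 adds 2*pi*i to the log, so winding -1 contributes (-7/15)*(-1)*2*pi*i = (14/15)*pi*i.
Summing the contributions at n = 7/15 gives (14/15)*pi*i.

Continued minus principal equals (14/15)*pi*i.


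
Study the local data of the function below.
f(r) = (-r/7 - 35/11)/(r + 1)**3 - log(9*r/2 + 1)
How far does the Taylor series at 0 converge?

Denominator factor (r + 1)^3: pole of order 3 at -1, modulus 1.
Branch term (-1)*log(1 - r/(-2/9)): its argument vanishes at r = -2/9, a logarithmic branch point, modulus 2/9.
The radius of convergence is the smallest modulus among the singular points: 2/9.

The radius of convergence is 2/9.


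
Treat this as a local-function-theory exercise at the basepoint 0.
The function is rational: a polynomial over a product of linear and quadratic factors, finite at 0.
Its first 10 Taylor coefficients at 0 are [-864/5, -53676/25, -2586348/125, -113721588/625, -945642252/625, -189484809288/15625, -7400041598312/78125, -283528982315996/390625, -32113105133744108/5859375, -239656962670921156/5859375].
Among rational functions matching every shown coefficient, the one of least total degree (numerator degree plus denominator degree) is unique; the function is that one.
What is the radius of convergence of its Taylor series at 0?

The radius of convergence is -3/10 + (1/30)*sqrt(181).

No rational of total degree below 8 reproduces all 10 coefficients; solving the [2/6] Pade equations on them gives f(σ) = (σ**2/2 - 13*σ/10 - 4/5)/((σ**2 + 3/8)*(σ**2 + 3*σ/5 - 1/9)**2), whose expansion matches every shown term.
Denominator factor (σ**2 + 3/8): discriminant -3/2, complex-conjugate roots ((1/4)*sqrt(6))*i and -((1/4)*sqrt(6))*i; poles of order 1, moduli (1/4)*sqrt(6) and (1/4)*sqrt(6).
Denominator factor (σ**2 + 3*σ/5 - 1/9)^2: discriminant 181/225, real irrational roots -3/10 + (1/30)*sqrt(181) and -3/10 - (1/30)*sqrt(181); poles of order 2, moduli -3/10 + (1/30)*sqrt(181) and 3/10 + (1/30)*sqrt(181).
The radius of convergence is the smallest modulus among the singular points: -3/10 + (1/30)*sqrt(181).


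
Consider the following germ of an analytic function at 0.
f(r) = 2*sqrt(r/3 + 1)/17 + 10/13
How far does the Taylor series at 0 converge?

Branch term (2/17)*sqrt(1 - r/(-3)): its argument vanishes at r = -3, a square-root branch point, modulus 3.
The radius of convergence is the smallest modulus among the singular points: 3.

The radius of convergence is 3.


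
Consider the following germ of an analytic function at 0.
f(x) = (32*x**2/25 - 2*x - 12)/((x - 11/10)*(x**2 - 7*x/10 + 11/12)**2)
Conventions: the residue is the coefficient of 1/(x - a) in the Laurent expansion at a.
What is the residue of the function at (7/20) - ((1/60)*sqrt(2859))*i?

The residue is (569304/165649) + ((14946281784/150443912641)*sqrt(2859))*i.

The factor x**2 - 7*x/10 + 11/12 splits as (x - a)(x - a') with a = (7/20) - ((1/60)*sqrt(2859))*i, a' = (7/20) + ((1/60)*sqrt(2859))*i. At the order-2 pole a set g(x) = (x - a)^2*f(x) = [(32*x**2/25 - 2*x - 12)/(x - 11/10)] / (x - a')^2.
Order-2 pole: residue = g'(a); g'((7/20) - ((1/60)*sqrt(2859))*i) = (569304/165649) + ((14946281784/150443912641)*sqrt(2859))*i, so the residue is (569304/165649) + ((14946281784/150443912641)*sqrt(2859))*i.


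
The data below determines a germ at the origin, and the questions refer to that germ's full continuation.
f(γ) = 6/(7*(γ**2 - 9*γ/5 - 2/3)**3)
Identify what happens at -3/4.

Denominator factors: γ**2 - 9*γ/5 - 2/3 = 299/240 at γ = -3/4 — none vanishes.
So the germ continues analytically to -3/4.

The point is a regular point.


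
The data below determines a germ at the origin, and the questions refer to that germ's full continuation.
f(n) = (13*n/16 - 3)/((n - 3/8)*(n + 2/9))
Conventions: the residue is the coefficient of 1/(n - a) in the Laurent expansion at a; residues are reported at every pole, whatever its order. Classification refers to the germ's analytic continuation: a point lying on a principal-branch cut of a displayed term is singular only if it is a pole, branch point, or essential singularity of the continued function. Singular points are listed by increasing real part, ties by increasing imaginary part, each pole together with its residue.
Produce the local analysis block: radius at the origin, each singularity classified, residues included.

Radius of convergence at 0: 2/9.
At -2/9: a pole of order 1; residue 229/43.
At 3/8: a pole of order 1; residue -3105/688.

Denominator factor (n - 3/8): pole of order 1 at 3/8, modulus 3/8.
Denominator factor (n + 2/9): pole of order 1 at -2/9, modulus 2/9.
The radius of convergence is the smallest modulus among the singular points: 2/9.
At the order-1 pole -2/9 set g(n) = (n - (-2/9))*f(n) = (13*n/16 - 3)/(n - 3/8).
Simple pole: residue = g(a) at a = -2/9, which is 229/43.
At the order-1 pole 3/8 set g(n) = (n - (3/8))*f(n) = (13*n/16 - 3)/(n + 2/9).
Simple pole: residue = g(a) at a = 3/8, which is -3105/688.
List the singular points by increasing real part (a conjugate pair: the negative imaginary part first).


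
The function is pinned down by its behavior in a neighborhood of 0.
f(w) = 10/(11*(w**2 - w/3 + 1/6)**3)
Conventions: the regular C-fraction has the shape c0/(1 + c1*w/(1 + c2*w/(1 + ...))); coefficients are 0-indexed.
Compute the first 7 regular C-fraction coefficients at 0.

The regular C-fraction coefficients are [2160/11, -6, 5, -7/3, 10/21, 836/175, -40257/5225].

Taylor coefficients (expand at 0): a_0 = 2160/11, a_1 = 12960/11, a_2 = 12960/11, a_3 = -138240/11, a_4 = -51840, a_5 = -103680/11, a_6 = 5425920/11.
c0 = a_0 = 2160/11. Peel one level at a time: if S = 1 + c*w/S' with S'(0) = 1, then c is the w-coefficient of S and S' = c*w/(S - 1).
S_1 = c0/f = 1 + (-6)*w + (30)*w^2 + ...; c1 = -6.
S_2 = c1*w/(S_1 - 1) = 1 + (5)*w + (35/3)*w^2 + ...; c2 = 5.
S_3 = c2*w/(S_2 - 1) = 1 + (-7/3)*w + (10/9)*w^2 + ...; c3 = -7/3.
S_4 = c3*w/(S_3 - 1) = 1 + (10/21)*w + (-1672/735)*w^2 + ...; c4 = 10/21.
S_5 = c4*w/(S_4 - 1) = 1 + (836/175)*w + (23004/625)*w^2 + ...; c5 = 836/175.
S_6 = c5*w/(S_5 - 1) = 1 + (-40257/5225)*w + ...; c6 = -40257/5225.


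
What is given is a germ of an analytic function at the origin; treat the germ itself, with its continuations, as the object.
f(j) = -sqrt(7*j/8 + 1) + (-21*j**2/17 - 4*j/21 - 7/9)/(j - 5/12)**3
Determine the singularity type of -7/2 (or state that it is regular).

The point is a regular point.

Denominator factors: j - 5/12 = -47/12 at j = -7/2 — none vanishes.
Branch term sqrt(1 - j/(-8/7)): argument at -7/2 is -33/16, nonzero, so -7/2 is not its branch point (a point on a principal cut is still regular for the continued germ).
So the germ continues analytically to -7/2.


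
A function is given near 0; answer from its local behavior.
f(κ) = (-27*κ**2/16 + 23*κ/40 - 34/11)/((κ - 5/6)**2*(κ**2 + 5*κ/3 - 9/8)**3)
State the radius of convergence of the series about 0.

Denominator factor (κ - 5/6)^2: pole of order 2 at 5/6, modulus 5/6.
Denominator factor (κ**2 + 5*κ/3 - 9/8)^3: discriminant 131/18, real irrational roots -5/6 + (1/12)*sqrt(262) and -5/6 - (1/12)*sqrt(262); poles of order 3, moduli -5/6 + (1/12)*sqrt(262) and 5/6 + (1/12)*sqrt(262).
The radius of convergence is the smallest modulus among the singular points: -5/6 + (1/12)*sqrt(262).

The radius of convergence is -5/6 + (1/12)*sqrt(262).


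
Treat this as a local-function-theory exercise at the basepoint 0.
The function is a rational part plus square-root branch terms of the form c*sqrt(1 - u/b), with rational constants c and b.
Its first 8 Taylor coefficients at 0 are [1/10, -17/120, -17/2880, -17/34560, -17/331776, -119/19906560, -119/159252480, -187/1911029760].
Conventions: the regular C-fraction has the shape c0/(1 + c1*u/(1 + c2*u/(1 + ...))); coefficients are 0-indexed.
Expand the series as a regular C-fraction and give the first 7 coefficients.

The regular C-fraction coefficients are [1/10, 17/12, -35/24, -1/840, -23/280, -35/1656, -103/1656].

Taylor coefficients (read off): a_0 = 1/10, a_1 = -17/120, a_2 = -17/2880, a_3 = -17/34560, a_4 = -17/331776, a_5 = -119/19906560, a_6 = -119/159252480.
c0 = a_0 = 1/10. Peel one level at a time: if S = 1 + c*u/S' with S'(0) = 1, then c is the u-coefficient of S and S' = c*u/(S - 1).
S_1 = c0/f = 1 + (17/12)*u + (595/288)*u^2 + ...; c1 = 17/12.
S_2 = c1*u/(S_1 - 1) = 1 + (-35/24)*u + (-1/576)*u^2 + ...; c2 = -35/24.
S_3 = c2*u/(S_2 - 1) = 1 + (-1/840)*u + (-23/235200)*u^2 + ...; c3 = -1/840.
S_4 = c3*u/(S_3 - 1) = 1 + (-23/280)*u + (-1/576)*u^2 + ...; c4 = -23/280.
S_5 = c4*u/(S_4 - 1) = 1 + (-35/1656)*u + (-3605/2742336)*u^2 + ...; c5 = -35/1656.
S_6 = c5*u/(S_5 - 1) = 1 + (-103/1656)*u + ...; c6 = -103/1656.


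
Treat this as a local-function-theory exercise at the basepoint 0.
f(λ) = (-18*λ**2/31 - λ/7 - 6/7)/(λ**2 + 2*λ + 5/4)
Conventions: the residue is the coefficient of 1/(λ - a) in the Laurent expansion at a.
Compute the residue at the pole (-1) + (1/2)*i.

The factor λ**2 + 2*λ + 5/4 splits as (λ - a)(λ - a') with a = (-1) + (1/2)*i, a' = (-1) - (1/2)*i. At the order-1 pole a set g(λ) = (λ - a)*f(λ) = [-18*λ**2/31 - λ/7 - 6/7] / (λ - a').
Simple pole: residue = g(a) at a = (-1) + (1/2)*i, which is (221/434) + (499/434)*i.

The residue is (221/434) + (499/434)*i.


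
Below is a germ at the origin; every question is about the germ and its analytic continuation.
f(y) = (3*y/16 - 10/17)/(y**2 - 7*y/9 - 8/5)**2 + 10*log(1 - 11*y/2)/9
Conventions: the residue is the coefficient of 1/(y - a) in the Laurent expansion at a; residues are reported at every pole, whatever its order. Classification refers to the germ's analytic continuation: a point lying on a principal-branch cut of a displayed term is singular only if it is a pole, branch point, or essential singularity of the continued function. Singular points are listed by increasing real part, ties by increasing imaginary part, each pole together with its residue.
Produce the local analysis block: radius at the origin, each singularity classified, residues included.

Denominator factor (y**2 - 7*y/9 - 8/5)^2: discriminant 2837/405, real irrational roots 7/18 + (1/90)*sqrt(14185) and 7/18 - (1/90)*sqrt(14185); poles of order 2, moduli 7/18 + (1/90)*sqrt(14185) and -7/18 + (1/90)*sqrt(14185).
Branch term (10/9)*log(1 - y/(2/11)): its argument vanishes at y = 2/11, a logarithmic branch point, modulus 2/11.
The radius of convergence is the smallest modulus among the singular points: 2/11.
The branch term is analytic at 7/18 - (1/90)*sqrt(14185) and contributes nothing to the residue; only the rational part matters.
The factor y**2 - 7*y/9 - 8/5 splits as (y - a)(y - a') with a = 7/18 - (1/90)*sqrt(14185), a' = 7/18 + (1/90)*sqrt(14185). At the order-2 pole a set g(y) = (y - a)^2*(rational part) = [3*y/16 - 10/17] / (y - a')^2.
Order-2 pole: residue = g'(a); g'(7/18 - (1/90)*sqrt(14185)) = -(1021815/2189210768)*sqrt(14185), so the residue is -(1021815/2189210768)*sqrt(14185).
The branch term is analytic at 7/18 + (1/90)*sqrt(14185) and contributes nothing to the residue; only the rational part matters.
The factor y**2 - 7*y/9 - 8/5 splits as (y - a)(y - a') with a = 7/18 + (1/90)*sqrt(14185), a' = 7/18 - (1/90)*sqrt(14185). At the order-2 pole a set g(y) = (y - a)^2*(rational part) = [3*y/16 - 10/17] / (y - a')^2.
Order-2 pole: residue = g'(a); g'(7/18 + (1/90)*sqrt(14185)) = (1021815/2189210768)*sqrt(14185), so the residue is (1021815/2189210768)*sqrt(14185).
List the singular points by increasing real part (a conjugate pair: the negative imaginary part first).

Radius of convergence at 0: 2/11.
At 7/18 - (1/90)*sqrt(14185): a pole of order 2; residue -(1021815/2189210768)*sqrt(14185).
At 2/11: a logarithmic branch point.
At 7/18 + (1/90)*sqrt(14185): a pole of order 2; residue (1021815/2189210768)*sqrt(14185).


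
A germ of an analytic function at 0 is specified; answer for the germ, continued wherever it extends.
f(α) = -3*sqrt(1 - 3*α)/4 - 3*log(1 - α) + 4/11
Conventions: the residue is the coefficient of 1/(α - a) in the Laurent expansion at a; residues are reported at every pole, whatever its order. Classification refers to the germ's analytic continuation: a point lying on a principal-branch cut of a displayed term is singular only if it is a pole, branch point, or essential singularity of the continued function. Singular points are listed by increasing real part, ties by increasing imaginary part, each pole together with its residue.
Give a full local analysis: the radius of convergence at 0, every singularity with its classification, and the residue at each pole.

Radius of convergence at 0: 1/3.
At 1/3: an algebraic (square-root) branch point.
At 1: a logarithmic branch point.

Branch term (-3)*log(1 - α/(1)): its argument vanishes at α = 1, a logarithmic branch point, modulus 1.
Branch term (-3/4)*sqrt(1 - α/(1/3)): its argument vanishes at α = 1/3, a square-root branch point, modulus 1/3.
The radius of convergence is the smallest modulus among the singular points: 1/3.
List the singular points by increasing real part (a conjugate pair: the negative imaginary part first).


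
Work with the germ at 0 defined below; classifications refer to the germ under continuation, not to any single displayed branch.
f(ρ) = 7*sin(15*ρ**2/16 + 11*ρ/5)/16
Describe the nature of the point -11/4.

There is no denominator, hence no pole anywhere.
The factor sin(15*ρ**2/16 + 11*ρ/5) is entire.
So the germ continues analytically to -11/4.

The point is a regular point.


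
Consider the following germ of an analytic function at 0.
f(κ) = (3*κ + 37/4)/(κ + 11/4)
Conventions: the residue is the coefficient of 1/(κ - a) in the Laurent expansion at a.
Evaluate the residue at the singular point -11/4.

The residue is 1.

At the order-1 pole -11/4 set g(κ) = (κ - (-11/4))*f(κ) = 3*κ + 37/4.
Simple pole: residue = g(a) at a = -11/4, which is 1.


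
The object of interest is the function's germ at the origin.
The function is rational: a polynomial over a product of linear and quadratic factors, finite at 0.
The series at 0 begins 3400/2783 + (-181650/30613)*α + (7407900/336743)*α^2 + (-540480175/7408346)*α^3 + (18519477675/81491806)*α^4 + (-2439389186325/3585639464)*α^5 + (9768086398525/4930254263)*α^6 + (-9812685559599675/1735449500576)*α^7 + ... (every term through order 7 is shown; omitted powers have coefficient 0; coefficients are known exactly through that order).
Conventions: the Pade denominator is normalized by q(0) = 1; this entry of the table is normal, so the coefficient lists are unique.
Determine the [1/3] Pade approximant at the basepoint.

Taylor coefficients needed (read off): a_0 = 3400/2783, a_1 = -181650/30613, a_2 = 7407900/336743, a_3 = -540480175/7408346, a_4 = 18519477675/81491806.
Write the denominator as Q(α) = 1 + q1*α + q2*α^2 + q3*α^3. Requiring Q*f - P = O(α^5) with deg P <= 1 kills the coefficients of α^2..α^4 in Q*f:
  α^2: a_2 + q1*a_1 + q2*a_0 = 0, i.e. 7407900/336743 + (-181650/30613)*q1 + (3400/2783)*q2 = 0.
  α^3: a_3 + q1*a_2 + q2*a_1 + q3*a_0 = 0, i.e. -540480175/7408346 + (7407900/336743)*q1 + (-181650/30613)*q2 + (3400/2783)*q3 = 0.
  α^4: a_4 + q1*a_3 + q2*a_2 + q3*a_1 = 0, i.e. 18519477675/81491806 + (-540480175/7408346)*q1 + (7407900/336743)*q2 + (-181650/30613)*q3 = 0.
Solving this linear system: q1 = 5304381/947089, q2 = 383209443/41671916, q3 = 36780110/10417979.
The numerator is Q*f truncated at degree 1: P0 = a_0 = 3400/2783; P1 = a_1 + q1*a_0 = 2395012050/2635748687.

The Pade approximant has numerator coefficients [3400/2783, 2395012050/2635748687]; denominator coefficients [1, 5304381/947089, 383209443/41671916, 36780110/10417979].


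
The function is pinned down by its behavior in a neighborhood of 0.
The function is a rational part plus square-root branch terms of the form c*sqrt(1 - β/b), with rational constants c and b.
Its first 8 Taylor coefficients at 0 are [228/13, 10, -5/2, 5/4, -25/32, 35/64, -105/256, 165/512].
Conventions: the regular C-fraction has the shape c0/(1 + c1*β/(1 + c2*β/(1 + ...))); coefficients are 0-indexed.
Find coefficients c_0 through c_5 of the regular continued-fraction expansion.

The regular C-fraction coefficients are [228/13, -65/114, 187/228, 57/748, 317/748, 187/1268].

Taylor coefficients (read off): a_0 = 228/13, a_1 = 10, a_2 = -5/2, a_3 = 5/4, a_4 = -25/32, a_5 = 35/64.
c0 = a_0 = 228/13. Peel one level at a time: if S = 1 + c*β/S' with S'(0) = 1, then c is the β-coefficient of S and S' = c*β/(S - 1).
S_1 = c0/f = 1 + (-65/114)*β + (12155/25992)*β^2 + ...; c1 = -65/114.
S_2 = c1*β/(S_1 - 1) = 1 + (187/228)*β + (-1/16)*β^2 + ...; c2 = 187/228.
S_3 = c2*β/(S_2 - 1) = 1 + (57/748)*β + (-18069/559504)*β^2 + ...; c3 = 57/748.
S_4 = c3*β/(S_3 - 1) = 1 + (317/748)*β + (-1/16)*β^2 + ...; c4 = 317/748.
S_5 = c4*β/(S_4 - 1) = 1 + (187/1268)*β + ...; c5 = 187/1268.
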